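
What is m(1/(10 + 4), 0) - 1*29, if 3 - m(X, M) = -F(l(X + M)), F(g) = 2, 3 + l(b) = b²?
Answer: -24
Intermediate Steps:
l(b) = -3 + b²
m(X, M) = 5 (m(X, M) = 3 - (-1)*2 = 3 - 1*(-2) = 3 + 2 = 5)
m(1/(10 + 4), 0) - 1*29 = 5 - 1*29 = 5 - 29 = -24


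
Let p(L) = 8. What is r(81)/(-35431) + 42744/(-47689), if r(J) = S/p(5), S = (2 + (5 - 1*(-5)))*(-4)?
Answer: -1514176530/1689668959 ≈ -0.89614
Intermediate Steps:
S = -48 (S = (2 + (5 + 5))*(-4) = (2 + 10)*(-4) = 12*(-4) = -48)
r(J) = -6 (r(J) = -48/8 = -48*⅛ = -6)
r(81)/(-35431) + 42744/(-47689) = -6/(-35431) + 42744/(-47689) = -6*(-1/35431) + 42744*(-1/47689) = 6/35431 - 42744/47689 = -1514176530/1689668959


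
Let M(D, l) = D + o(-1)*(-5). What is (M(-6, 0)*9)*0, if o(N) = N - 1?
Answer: 0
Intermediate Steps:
o(N) = -1 + N
M(D, l) = 10 + D (M(D, l) = D + (-1 - 1)*(-5) = D - 2*(-5) = D + 10 = 10 + D)
(M(-6, 0)*9)*0 = ((10 - 6)*9)*0 = (4*9)*0 = 36*0 = 0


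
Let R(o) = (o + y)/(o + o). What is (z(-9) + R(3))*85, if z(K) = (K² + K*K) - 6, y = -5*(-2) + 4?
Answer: 81005/6 ≈ 13501.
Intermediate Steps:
y = 14 (y = 10 + 4 = 14)
z(K) = -6 + 2*K² (z(K) = (K² + K²) - 6 = 2*K² - 6 = -6 + 2*K²)
R(o) = (14 + o)/(2*o) (R(o) = (o + 14)/(o + o) = (14 + o)/((2*o)) = (14 + o)*(1/(2*o)) = (14 + o)/(2*o))
(z(-9) + R(3))*85 = ((-6 + 2*(-9)²) + (½)*(14 + 3)/3)*85 = ((-6 + 2*81) + (½)*(⅓)*17)*85 = ((-6 + 162) + 17/6)*85 = (156 + 17/6)*85 = (953/6)*85 = 81005/6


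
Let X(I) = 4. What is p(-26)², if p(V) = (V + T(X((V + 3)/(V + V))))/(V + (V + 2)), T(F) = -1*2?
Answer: 196/625 ≈ 0.31360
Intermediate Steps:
T(F) = -2
p(V) = (-2 + V)/(2 + 2*V) (p(V) = (V - 2)/(V + (V + 2)) = (-2 + V)/(V + (2 + V)) = (-2 + V)/(2 + 2*V))
p(-26)² = ((-2 - 26)/(2*(1 - 26)))² = ((½)*(-28)/(-25))² = ((½)*(-1/25)*(-28))² = (14/25)² = 196/625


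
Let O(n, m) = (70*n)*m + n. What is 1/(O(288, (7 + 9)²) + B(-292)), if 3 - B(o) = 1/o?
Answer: 292/1507085293 ≈ 1.9375e-7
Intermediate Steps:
B(o) = 3 - 1/o
O(n, m) = n + 70*m*n (O(n, m) = 70*m*n + n = n + 70*m*n)
1/(O(288, (7 + 9)²) + B(-292)) = 1/(288*(1 + 70*(7 + 9)²) + (3 - 1/(-292))) = 1/(288*(1 + 70*16²) + (3 - 1*(-1/292))) = 1/(288*(1 + 70*256) + (3 + 1/292)) = 1/(288*(1 + 17920) + 877/292) = 1/(288*17921 + 877/292) = 1/(5161248 + 877/292) = 1/(1507085293/292) = 292/1507085293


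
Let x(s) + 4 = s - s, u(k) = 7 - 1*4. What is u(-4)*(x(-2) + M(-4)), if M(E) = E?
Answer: -24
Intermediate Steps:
u(k) = 3 (u(k) = 7 - 4 = 3)
x(s) = -4 (x(s) = -4 + (s - s) = -4 + 0 = -4)
u(-4)*(x(-2) + M(-4)) = 3*(-4 - 4) = 3*(-8) = -24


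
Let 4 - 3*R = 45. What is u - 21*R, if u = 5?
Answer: 292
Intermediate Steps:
R = -41/3 (R = 4/3 - 1/3*45 = 4/3 - 15 = -41/3 ≈ -13.667)
u - 21*R = 5 - 21*(-41/3) = 5 + 287 = 292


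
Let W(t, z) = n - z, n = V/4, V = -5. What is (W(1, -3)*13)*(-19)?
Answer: -1729/4 ≈ -432.25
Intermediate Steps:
n = -5/4 ≈ -1.2500
W(t, z) = -5/4 - z
(W(1, -3)*13)*(-19) = ((-5/4 - 1*(-3))*13)*(-19) = ((-5/4 + 3)*13)*(-19) = ((7/4)*13)*(-19) = (91/4)*(-19) = -1729/4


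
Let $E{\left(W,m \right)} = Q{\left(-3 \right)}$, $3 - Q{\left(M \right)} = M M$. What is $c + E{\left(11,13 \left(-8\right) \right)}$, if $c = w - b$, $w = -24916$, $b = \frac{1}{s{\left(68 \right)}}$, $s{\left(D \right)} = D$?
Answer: $- \frac{1694697}{68} \approx -24922.0$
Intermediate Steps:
$b = \frac{1}{68} \approx 0.014706$
$c = - \frac{1694289}{68}$ ($c = -24916 - \frac{1}{68} = - \frac{1694289}{68} \approx -24916.0$)
$Q{\left(M \right)} = 3 - M^{2}$ ($Q{\left(M \right)} = 3 - M M = 3 - M^{2}$)
$E{\left(W,m \right)} = -6$ ($E{\left(W,m \right)} = 3 - \left(-3\right)^{2} = 3 - 9 = -6$)
$c + E{\left(11,13 \left(-8\right) \right)} = - \frac{1694289}{68} - 6 = - \frac{1694697}{68}$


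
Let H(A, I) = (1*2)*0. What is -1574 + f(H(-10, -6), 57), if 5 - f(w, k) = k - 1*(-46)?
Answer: -1672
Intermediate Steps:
H(A, I) = 0 (H(A, I) = 2*0 = 0)
f(w, k) = -41 - k (f(w, k) = 5 - (k - 1*(-46)) = 5 - (k + 46) = 5 - (46 + k) = 5 + (-46 - k) = -41 - k)
-1574 + f(H(-10, -6), 57) = -1574 + (-41 - 1*57) = -1574 + (-41 - 57) = -1574 - 98 = -1672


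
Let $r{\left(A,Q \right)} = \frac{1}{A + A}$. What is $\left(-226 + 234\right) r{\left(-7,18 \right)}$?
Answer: $- \frac{4}{7} \approx -0.57143$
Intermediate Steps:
$r{\left(A,Q \right)} = \frac{1}{2 A}$
$\left(-226 + 234\right) r{\left(-7,18 \right)} = \left(-226 + 234\right) \frac{1}{2 \left(-7\right)} = 8 \cdot \frac{1}{2} \left(- \frac{1}{7}\right) = 8 \left(- \frac{1}{14}\right) = - \frac{4}{7}$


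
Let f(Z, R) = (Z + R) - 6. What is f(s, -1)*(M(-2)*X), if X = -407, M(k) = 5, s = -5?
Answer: 24420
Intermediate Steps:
f(Z, R) = -6 + R + Z (f(Z, R) = (R + Z) - 6 = -6 + R + Z)
f(s, -1)*(M(-2)*X) = (-6 - 1 - 5)*(5*(-407)) = -12*(-2035) = 24420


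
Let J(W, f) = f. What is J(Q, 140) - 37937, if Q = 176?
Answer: -37797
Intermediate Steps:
J(Q, 140) - 37937 = 140 - 37937 = -37797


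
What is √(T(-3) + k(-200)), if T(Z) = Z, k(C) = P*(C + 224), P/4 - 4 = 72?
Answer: √7293 ≈ 85.399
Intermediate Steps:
P = 304 (P = 16 + 4*72 = 16 + 288 = 304)
k(C) = 68096 + 304*C (k(C) = 304*(C + 224) = 304*(224 + C) = 68096 + 304*C)
√(T(-3) + k(-200)) = √(-3 + (68096 + 304*(-200))) = √(-3 + (68096 - 60800)) = √(-3 + 7296) = √7293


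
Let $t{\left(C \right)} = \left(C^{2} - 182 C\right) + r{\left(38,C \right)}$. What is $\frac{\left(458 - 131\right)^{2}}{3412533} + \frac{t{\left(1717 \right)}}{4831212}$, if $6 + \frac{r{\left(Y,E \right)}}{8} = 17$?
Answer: $\frac{1056772431443}{1831852264444} \approx 0.57689$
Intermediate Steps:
$r{\left(Y,E \right)} = 88$ ($r{\left(Y,E \right)} = -48 + 8 \cdot 17 = -48 + 136 = 88$)
$t{\left(C \right)} = 88 + C^{2} - 182 C$ ($t{\left(C \right)} = \left(C^{2} - 182 C\right) + 88 = 88 + C^{2} - 182 C$)
$\frac{\left(458 - 131\right)^{2}}{3412533} + \frac{t{\left(1717 \right)}}{4831212} = \frac{\left(458 - 131\right)^{2}}{3412533} + \frac{88 + 1717^{2} - 312494}{4831212} = 327^{2} \cdot \frac{1}{3412533} + \left(88 + 2948089 - 312494\right) \frac{1}{4831212} = 106929 \cdot \frac{1}{3412533} + 2635683 \cdot \frac{1}{4831212} = \frac{35643}{1137511} + \frac{878561}{1610404} = \frac{1056772431443}{1831852264444}$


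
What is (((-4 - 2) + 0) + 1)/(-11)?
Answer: 5/11 ≈ 0.45455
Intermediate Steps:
(((-4 - 2) + 0) + 1)/(-11) = ((-6 + 0) + 1)*(-1/11) = (-6 + 1)*(-1/11) = -5*(-1/11) = 5/11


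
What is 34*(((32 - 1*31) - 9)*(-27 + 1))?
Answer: 7072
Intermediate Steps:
34*(((32 - 1*31) - 9)*(-27 + 1)) = 34*(((32 - 31) - 9)*(-26)) = 34*((1 - 9)*(-26)) = 34*(-8*(-26)) = 34*208 = 7072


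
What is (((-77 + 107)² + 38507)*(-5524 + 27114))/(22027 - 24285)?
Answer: -425398565/1129 ≈ -3.7679e+5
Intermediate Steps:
(((-77 + 107)² + 38507)*(-5524 + 27114))/(22027 - 24285) = ((30² + 38507)*21590)/(-2258) = ((900 + 38507)*21590)*(-1/2258) = (39407*21590)*(-1/2258) = 850797130*(-1/2258) = -425398565/1129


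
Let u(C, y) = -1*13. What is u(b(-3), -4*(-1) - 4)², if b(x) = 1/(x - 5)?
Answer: 169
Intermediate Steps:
b(x) = 1/(-5 + x)
u(C, y) = -13
u(b(-3), -4*(-1) - 4)² = (-13)² = 169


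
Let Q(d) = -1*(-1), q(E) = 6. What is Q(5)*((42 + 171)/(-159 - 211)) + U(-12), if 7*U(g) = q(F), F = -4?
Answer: 729/2590 ≈ 0.28147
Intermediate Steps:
U(g) = 6/7 (U(g) = (1/7)*6 = 6/7)
Q(d) = 1
Q(5)*((42 + 171)/(-159 - 211)) + U(-12) = 1*((42 + 171)/(-159 - 211)) + 6/7 = 1*(213/(-370)) + 6/7 = 1*(213*(-1/370)) + 6/7 = 1*(-213/370) + 6/7 = -213/370 + 6/7 = 729/2590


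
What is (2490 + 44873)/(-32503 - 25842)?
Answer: -47363/58345 ≈ -0.81178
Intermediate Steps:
(2490 + 44873)/(-32503 - 25842) = 47363/(-58345) = 47363*(-1/58345) = -47363/58345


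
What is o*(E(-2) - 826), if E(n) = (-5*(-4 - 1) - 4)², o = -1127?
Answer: 433895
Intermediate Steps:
E(n) = 441 (E(n) = (-5*(-5) - 4)² = (25 - 4)² = 21² = 441)
o*(E(-2) - 826) = -1127*(441 - 826) = -1127*(-385) = 433895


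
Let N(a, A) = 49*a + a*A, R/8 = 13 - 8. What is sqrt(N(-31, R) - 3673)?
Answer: 4*I*sqrt(402) ≈ 80.2*I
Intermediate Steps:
R = 40 (R = 8*(13 - 8) = 8*5 = 40)
N(a, A) = 49*a + A*a
sqrt(N(-31, R) - 3673) = sqrt(-31*(49 + 40) - 3673) = sqrt(-31*89 - 3673) = sqrt(-2759 - 3673) = sqrt(-6432) = 4*I*sqrt(402)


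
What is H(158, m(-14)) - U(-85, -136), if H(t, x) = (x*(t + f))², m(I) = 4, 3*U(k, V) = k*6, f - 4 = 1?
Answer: 425274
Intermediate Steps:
f = 5 (f = 4 + 1 = 5)
U(k, V) = 2*k (U(k, V) = (k*6)/3 = (6*k)/3 = 2*k)
H(t, x) = x²*(5 + t)² (H(t, x) = (x*(t + 5))² = (x*(5 + t))² = x²*(5 + t)²)
H(158, m(-14)) - U(-85, -136) = 4²*(5 + 158)² - 2*(-85) = 16*163² - 1*(-170) = 16*26569 + 170 = 425104 + 170 = 425274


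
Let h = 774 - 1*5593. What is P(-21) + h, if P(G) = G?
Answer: -4840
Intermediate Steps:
h = -4819 (h = 774 - 5593 = -4819)
P(-21) + h = -21 - 4819 = -4840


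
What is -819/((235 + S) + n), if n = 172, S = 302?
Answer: -819/709 ≈ -1.1551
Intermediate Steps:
-819/((235 + S) + n) = -819/((235 + 302) + 172) = -819/(537 + 172) = -819/709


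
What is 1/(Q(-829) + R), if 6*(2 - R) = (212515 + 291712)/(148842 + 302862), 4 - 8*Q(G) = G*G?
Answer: -2710224/232815860165 ≈ -1.1641e-5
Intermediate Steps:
Q(G) = ½ - G²/8 (Q(G) = ½ - G*G/8 = ½ - G²/8)
R = 4916221/2710224 (R = 2 - (212515 + 291712)/(6*(148842 + 302862)) = 2 - 504227/(6*451704) = 2 - ⅙*504227/451704 = 2 - 504227/2710224 = 4916221/2710224 ≈ 1.8140)
1/(Q(-829) + R) = 1/((½ - ⅛*(-829)²) + 4916221/2710224) = 1/((½ - ⅛*687241) + 4916221/2710224) = 1/((½ - 687241/8) + 4916221/2710224) = 1/(-687237/8 + 4916221/2710224) = 1/(-232815860165/2710224) = -2710224/232815860165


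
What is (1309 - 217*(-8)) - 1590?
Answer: 1455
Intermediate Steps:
(1309 - 217*(-8)) - 1590 = (1309 + 1736) - 1590 = 3045 - 1590 = 1455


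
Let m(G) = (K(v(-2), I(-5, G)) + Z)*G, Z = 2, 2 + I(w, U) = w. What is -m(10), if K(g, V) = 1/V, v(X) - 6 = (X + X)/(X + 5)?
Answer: -130/7 ≈ -18.571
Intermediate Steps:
I(w, U) = -2 + w
v(X) = 6 + 2*X/(5 + X) (v(X) = 6 + (X + X)/(X + 5) = 6 + (2*X)/(5 + X) = 6 + 2*X/(5 + X))
m(G) = 13*G/7 (m(G) = (1/(-2 - 5) + 2)*G = (1/(-7) + 2)*G = (-⅐ + 2)*G = 13*G/7)
-m(10) = -13*10/7 = -1*130/7 = -130/7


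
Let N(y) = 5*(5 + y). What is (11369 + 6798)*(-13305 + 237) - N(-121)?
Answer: -237405776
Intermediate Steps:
N(y) = 25 + 5*y
(11369 + 6798)*(-13305 + 237) - N(-121) = (11369 + 6798)*(-13305 + 237) - (25 + 5*(-121)) = 18167*(-13068) - (25 - 605) = -237406356 - 1*(-580) = -237406356 + 580 = -237405776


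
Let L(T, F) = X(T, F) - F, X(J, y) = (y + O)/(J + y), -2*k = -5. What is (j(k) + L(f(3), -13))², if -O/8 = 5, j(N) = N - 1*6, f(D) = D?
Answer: 5476/25 ≈ 219.04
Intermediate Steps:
k = 5/2 (k = -½*(-5) = 5/2 ≈ 2.5000)
j(N) = -6 + N (j(N) = N - 6 = -6 + N)
O = -40 (O = -8*5 = -40)
X(J, y) = (-40 + y)/(J + y) (X(J, y) = (y - 40)/(J + y) = (-40 + y)/(J + y))
L(T, F) = -F + (-40 + F)/(F + T) (L(T, F) = (-40 + F)/(T + F) - F = (-40 + F)/(F + T) - F = -F + (-40 + F)/(F + T))
(j(k) + L(f(3), -13))² = ((-6 + 5/2) + (-40 - 13 - 1*(-13)*(-13 + 3))/(-13 + 3))² = (-7/2 + (-40 - 13 - 1*(-13)*(-10))/(-10))² = (-7/2 - (-40 - 13 - 130)/10)² = (-7/2 - ⅒*(-183))² = (-7/2 + 183/10)² = (74/5)² = 5476/25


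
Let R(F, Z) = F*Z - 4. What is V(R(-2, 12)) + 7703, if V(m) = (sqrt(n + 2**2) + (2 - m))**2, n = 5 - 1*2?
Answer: 8610 + 60*sqrt(7) ≈ 8768.8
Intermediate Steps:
n = 3 (n = 5 - 2 = 3)
R(F, Z) = -4 + F*Z
V(m) = (2 + sqrt(7) - m)**2 (V(m) = (sqrt(3 + 2**2) + (2 - m))**2 = (sqrt(3 + 4) + (2 - m))**2 = (sqrt(7) + (2 - m))**2 = (2 + sqrt(7) - m)**2)
V(R(-2, 12)) + 7703 = (2 + sqrt(7) - (-4 - 2*12))**2 + 7703 = (2 + sqrt(7) - (-4 - 24))**2 + 7703 = (2 + sqrt(7) - 1*(-28))**2 + 7703 = (2 + sqrt(7) + 28)**2 + 7703 = (30 + sqrt(7))**2 + 7703 = 7703 + (30 + sqrt(7))**2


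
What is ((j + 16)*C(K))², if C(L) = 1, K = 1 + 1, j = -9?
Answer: 49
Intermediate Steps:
K = 2
((j + 16)*C(K))² = ((-9 + 16)*1)² = (7*1)² = 7² = 49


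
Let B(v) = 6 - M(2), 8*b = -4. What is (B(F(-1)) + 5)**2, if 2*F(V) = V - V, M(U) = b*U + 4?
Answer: 64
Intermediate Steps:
b = -1/2 (b = (1/8)*(-4) = -1/2 ≈ -0.50000)
M(U) = 4 - U/2 (M(U) = -U/2 + 4 = 4 - U/2)
F(V) = 0 (F(V) = (V - V)/2 = (1/2)*0 = 0)
B(v) = 3 (B(v) = 6 - (4 - 1/2*2) = 6 - (4 - 1) = 6 - 1*3 = 6 - 3 = 3)
(B(F(-1)) + 5)**2 = (3 + 5)**2 = 8**2 = 64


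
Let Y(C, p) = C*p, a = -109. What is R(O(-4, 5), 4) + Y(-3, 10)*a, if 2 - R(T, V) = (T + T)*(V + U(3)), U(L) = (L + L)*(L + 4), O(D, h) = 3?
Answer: 2996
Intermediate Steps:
U(L) = 2*L*(4 + L) (U(L) = (2*L)*(4 + L) = 2*L*(4 + L))
R(T, V) = 2 - 2*T*(42 + V) (R(T, V) = 2 - (T + T)*(V + 2*3*(4 + 3)) = 2 - 2*T*(V + 2*3*7) = 2 - 2*T*(V + 42) = 2 - 2*T*(42 + V))
R(O(-4, 5), 4) + Y(-3, 10)*a = (2 - 84*3 - 2*3*4) - 3*10*(-109) = (2 - 252 - 24) - 30*(-109) = -274 + 3270 = 2996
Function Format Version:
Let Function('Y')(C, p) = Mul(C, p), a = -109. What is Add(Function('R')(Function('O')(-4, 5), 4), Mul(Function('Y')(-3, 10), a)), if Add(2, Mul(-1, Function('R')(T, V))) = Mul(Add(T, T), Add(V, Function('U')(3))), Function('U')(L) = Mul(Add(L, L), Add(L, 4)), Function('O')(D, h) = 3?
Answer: 2996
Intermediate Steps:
Function('U')(L) = Mul(2, L, Add(4, L)) (Function('U')(L) = Mul(Mul(2, L), Add(4, L)) = Mul(2, L, Add(4, L)))
Function('R')(T, V) = Add(2, Mul(-2, T, Add(42, V))) (Function('R')(T, V) = Add(2, Mul(-1, Mul(Add(T, T), Add(V, Mul(2, 3, Add(4, 3)))))) = Add(2, Mul(-1, Mul(Mul(2, T), Add(V, Mul(2, 3, 7))))) = Add(2, Mul(-1, Mul(Mul(2, T), Add(V, 42)))) = Add(2, Mul(-1, Mul(Mul(2, T), Add(42, V)))) = Add(2, Mul(-1, Mul(2, T, Add(42, V)))) = Add(2, Mul(-2, T, Add(42, V))))
Add(Function('R')(Function('O')(-4, 5), 4), Mul(Function('Y')(-3, 10), a)) = Add(Add(2, Mul(-84, 3), Mul(-2, 3, 4)), Mul(Mul(-3, 10), -109)) = Add(Add(2, -252, -24), Mul(-30, -109)) = Add(-274, 3270) = 2996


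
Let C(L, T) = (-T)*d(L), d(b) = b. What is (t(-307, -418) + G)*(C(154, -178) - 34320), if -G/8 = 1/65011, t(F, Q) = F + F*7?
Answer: 1102979801792/65011 ≈ 1.6966e+7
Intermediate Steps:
t(F, Q) = 8*F (t(F, Q) = F + 7*F = 8*F)
C(L, T) = -L*T (C(L, T) = (-T)*L = -L*T)
G = -8/65011 ≈ -0.00012306
(t(-307, -418) + G)*(C(154, -178) - 34320) = (8*(-307) - 8/65011)*(-1*154*(-178) - 34320) = (-2456 - 8/65011)*(27412 - 34320) = -159667024/65011*(-6908) = 1102979801792/65011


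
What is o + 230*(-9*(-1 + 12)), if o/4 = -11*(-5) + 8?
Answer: -22518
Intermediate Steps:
o = 252 (o = 4*(-11*(-5) + 8) = 4*(55 + 8) = 4*63 = 252)
o + 230*(-9*(-1 + 12)) = 252 + 230*(-9*(-1 + 12)) = 252 + 230*(-9*11) = 252 + 230*(-99) = 252 - 22770 = -22518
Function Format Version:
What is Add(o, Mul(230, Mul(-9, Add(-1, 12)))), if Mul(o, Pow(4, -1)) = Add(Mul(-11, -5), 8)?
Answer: -22518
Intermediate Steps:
o = 252 (o = Mul(4, Add(Mul(-11, -5), 8)) = Mul(4, Add(55, 8)) = Mul(4, 63) = 252)
Add(o, Mul(230, Mul(-9, Add(-1, 12)))) = Add(252, Mul(230, Mul(-9, Add(-1, 12)))) = Add(252, Mul(230, Mul(-9, 11))) = Add(252, Mul(230, -99)) = Add(252, -22770) = -22518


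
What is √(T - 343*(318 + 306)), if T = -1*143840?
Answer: 4*I*√22367 ≈ 598.22*I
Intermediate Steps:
T = -143840
√(T - 343*(318 + 306)) = √(-143840 - 343*(318 + 306)) = √(-143840 - 343*624) = √(-143840 - 214032) = √(-357872) = 4*I*√22367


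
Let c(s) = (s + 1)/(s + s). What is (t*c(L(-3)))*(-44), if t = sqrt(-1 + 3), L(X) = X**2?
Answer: -220*sqrt(2)/9 ≈ -34.570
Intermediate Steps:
t = sqrt(2) ≈ 1.4142
c(s) = (1 + s)/(2*s) (c(s) = (1 + s)/((2*s)) = (1 + s)*(1/(2*s)) = (1 + s)/(2*s))
(t*c(L(-3)))*(-44) = (sqrt(2)*((1 + (-3)**2)/(2*((-3)**2))))*(-44) = (sqrt(2)*((1/2)*(1 + 9)/9))*(-44) = (sqrt(2)*((1/2)*(1/9)*10))*(-44) = (sqrt(2)*(5/9))*(-44) = (5*sqrt(2)/9)*(-44) = -220*sqrt(2)/9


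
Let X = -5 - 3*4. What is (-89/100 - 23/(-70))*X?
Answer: 6681/700 ≈ 9.5443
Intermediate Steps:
X = -17 (X = -5 - 12 = -17)
(-89/100 - 23/(-70))*X = (-89/100 - 23/(-70))*(-17) = (-89*1/100 - 23*(-1/70))*(-17) = (-89/100 + 23/70)*(-17) = -393/700*(-17) = 6681/700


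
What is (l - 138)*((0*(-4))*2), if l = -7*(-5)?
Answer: 0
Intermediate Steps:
l = 35
(l - 138)*((0*(-4))*2) = (35 - 138)*((0*(-4))*2) = -0*2 = -103*0 = 0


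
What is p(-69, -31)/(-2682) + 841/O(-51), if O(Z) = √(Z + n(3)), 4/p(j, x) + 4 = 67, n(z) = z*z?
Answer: -2/84483 - 841*I*√42/42 ≈ -2.3673e-5 - 129.77*I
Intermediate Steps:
n(z) = z²
p(j, x) = 4/63 (p(j, x) = 4/(-4 + 67) = 4/63)
O(Z) = √(9 + Z) (O(Z) = √(Z + 3²) = √(Z + 9) = √(9 + Z))
p(-69, -31)/(-2682) + 841/O(-51) = (4/63)/(-2682) + 841/(√(9 - 51)) = (4/63)*(-1/2682) + 841/(√(-42)) = -2/84483 + 841/((I*√42)) = -2/84483 + 841*(-I*√42/42) = -2/84483 - 841*I*√42/42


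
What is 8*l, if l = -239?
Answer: -1912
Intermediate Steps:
8*l = 8*(-239) = -1912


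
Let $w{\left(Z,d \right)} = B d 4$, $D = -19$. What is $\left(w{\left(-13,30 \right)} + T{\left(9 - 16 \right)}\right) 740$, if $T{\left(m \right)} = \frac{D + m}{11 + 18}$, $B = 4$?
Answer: $\frac{10281560}{29} \approx 3.5454 \cdot 10^{5}$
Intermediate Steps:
$w{\left(Z,d \right)} = 16 d$ ($w{\left(Z,d \right)} = 4 d 4 = 16 d$)
$T{\left(m \right)} = - \frac{19}{29} + \frac{m}{29}$ ($T{\left(m \right)} = \frac{-19 + m}{11 + 18} = \frac{-19 + m}{29} = \left(-19 + m\right) \frac{1}{29} = - \frac{19}{29} + \frac{m}{29}$)
$\left(w{\left(-13,30 \right)} + T{\left(9 - 16 \right)}\right) 740 = \left(16 \cdot 30 - \left(\frac{19}{29} - \frac{9 - 16}{29}\right)\right) 740 = \left(480 + \left(- \frac{19}{29} + \frac{1}{29} \left(-7\right)\right)\right) 740 = \left(480 - \frac{26}{29}\right) 740 = \frac{13894}{29} \cdot 740 = \frac{10281560}{29}$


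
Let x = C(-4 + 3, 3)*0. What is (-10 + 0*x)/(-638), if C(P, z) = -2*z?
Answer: 5/319 ≈ 0.015674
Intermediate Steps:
x = 0 (x = -2*3*0 = -6*0 = 0)
(-10 + 0*x)/(-638) = (-10 + 0*0)/(-638) = (-10 + 0)*(-1/638) = -10*(-1/638) = 5/319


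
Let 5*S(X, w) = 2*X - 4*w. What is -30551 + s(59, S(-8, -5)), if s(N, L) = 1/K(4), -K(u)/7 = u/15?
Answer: -855443/28 ≈ -30552.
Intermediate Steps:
S(X, w) = -4*w/5 + 2*X/5 (S(X, w) = (2*X - 4*w)/5 = (-4*w + 2*X)/5 = -4*w/5 + 2*X/5)
K(u) = -7*u/15
s(N, L) = -15/28 (s(N, L) = 1/(-7/15*4) = 1/(-28/15) = -15/28)
-30551 + s(59, S(-8, -5)) = -30551 - 15/28 = -855443/28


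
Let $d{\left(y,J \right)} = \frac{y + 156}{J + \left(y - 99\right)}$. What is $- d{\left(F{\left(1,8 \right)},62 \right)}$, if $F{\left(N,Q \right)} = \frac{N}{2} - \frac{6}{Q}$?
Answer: $\frac{623}{149} \approx 4.1812$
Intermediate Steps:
$F{\left(N,Q \right)} = \frac{N}{2} - \frac{6}{Q}$ ($F{\left(N,Q \right)} = N \frac{1}{2} - \frac{6}{Q} = \frac{N}{2} - \frac{6}{Q}$)
$d{\left(y,J \right)} = \frac{156 + y}{-99 + J + y}$ ($d{\left(y,J \right)} = \frac{156 + y}{J + \left(y - 99\right)} = \frac{156 + y}{J + \left(-99 + y\right)} = \frac{156 + y}{-99 + J + y}$)
$- d{\left(F{\left(1,8 \right)},62 \right)} = - \frac{156 + \left(\frac{1}{2} \cdot 1 - \frac{6}{8}\right)}{-99 + 62 + \left(\frac{1}{2} \cdot 1 - \frac{6}{8}\right)} = - \frac{156 + \left(\frac{1}{2} - \frac{3}{4}\right)}{-99 + 62 + \left(\frac{1}{2} - \frac{3}{4}\right)} = - \frac{156 - \frac{1}{4}}{-99 + 62 - \frac{1}{4}} = - \frac{623}{\left(- \frac{149}{4}\right) 4} = - \frac{\left(-4\right) 623}{149 \cdot 4} = \left(-1\right) \left(- \frac{623}{149}\right) = \frac{623}{149}$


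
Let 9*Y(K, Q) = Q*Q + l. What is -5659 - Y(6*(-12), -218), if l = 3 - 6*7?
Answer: -98416/9 ≈ -10935.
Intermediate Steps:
l = -39 (l = 3 - 42 = -39)
Y(K, Q) = -13/3 + Q²/9 (Y(K, Q) = (Q*Q - 39)/9 = (Q² - 39)/9 = (-39 + Q²)/9 = -13/3 + Q²/9)
-5659 - Y(6*(-12), -218) = -5659 - (-13/3 + (⅑)*(-218)²) = -5659 - (-13/3 + (⅑)*47524) = -5659 - (-13/3 + 47524/9) = -5659 - 1*47485/9 = -5659 - 47485/9 = -98416/9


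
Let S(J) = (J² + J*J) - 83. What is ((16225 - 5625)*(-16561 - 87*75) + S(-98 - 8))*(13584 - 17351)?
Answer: 921744257837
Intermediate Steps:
S(J) = -83 + 2*J² (S(J) = (J² + J²) - 83 = 2*J² - 83 = -83 + 2*J²)
((16225 - 5625)*(-16561 - 87*75) + S(-98 - 8))*(13584 - 17351) = ((16225 - 5625)*(-16561 - 87*75) + (-83 + 2*(-98 - 8)²))*(13584 - 17351) = (10600*(-16561 - 6525) + (-83 + 2*(-106)²))*(-3767) = (10600*(-23086) + (-83 + 2*11236))*(-3767) = (-244711600 + (-83 + 22472))*(-3767) = (-244711600 + 22389)*(-3767) = -244689211*(-3767) = 921744257837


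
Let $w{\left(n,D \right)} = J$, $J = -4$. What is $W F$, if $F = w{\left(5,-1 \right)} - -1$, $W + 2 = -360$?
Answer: $1086$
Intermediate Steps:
$W = -362$ ($W = -2 - 360 = -362$)
$w{\left(n,D \right)} = -4$
$F = -3$ ($F = -4 - -1 = -4 + 1 = -3$)
$W F = \left(-362\right) \left(-3\right) = 1086$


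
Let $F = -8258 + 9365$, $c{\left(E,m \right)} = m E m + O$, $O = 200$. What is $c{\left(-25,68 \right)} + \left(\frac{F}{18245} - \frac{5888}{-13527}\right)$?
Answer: $- \frac{694649045611}{6019515} \approx -1.154 \cdot 10^{5}$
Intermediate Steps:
$c{\left(E,m \right)} = 200 + E m^{2}$ ($c{\left(E,m \right)} = m E m + 200 = E m m + 200 = E m^{2} + 200 = 200 + E m^{2}$)
$F = 1107$
$c{\left(-25,68 \right)} + \left(\frac{F}{18245} - \frac{5888}{-13527}\right) = \left(200 - 25 \cdot 68^{2}\right) + \left(\frac{1107}{18245} - \frac{5888}{-13527}\right) = \left(200 - 115600\right) + \left(1107 \cdot \frac{1}{18245} - - \frac{5888}{13527}\right) = \left(200 - 115600\right) + \left(\frac{27}{445} + \frac{5888}{13527}\right) = -115400 + \frac{2985389}{6019515} = - \frac{694649045611}{6019515}$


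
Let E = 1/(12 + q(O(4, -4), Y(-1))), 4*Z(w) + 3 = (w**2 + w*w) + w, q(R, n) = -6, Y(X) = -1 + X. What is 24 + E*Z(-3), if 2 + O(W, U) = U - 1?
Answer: 49/2 ≈ 24.500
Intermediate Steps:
O(W, U) = -3 + U (O(W, U) = -2 + (U - 1) = -2 + (-1 + U) = -3 + U)
Z(w) = -3/4 + w**2/2 + w/4 (Z(w) = -3/4 + ((w**2 + w*w) + w)/4 = -3/4 + ((w**2 + w**2) + w)/4 = -3/4 + (2*w**2 + w)/4 = -3/4 + (w + 2*w**2)/4 = -3/4 + (w**2/2 + w/4) = -3/4 + w**2/2 + w/4)
E = 1/6 (E = 1/(12 - 6) = 1/6 ≈ 0.16667)
24 + E*Z(-3) = 24 + (-3/4 + (1/2)*(-3)**2 + (1/4)*(-3))/6 = 24 + (-3/4 + (1/2)*9 - 3/4)/6 = 24 + (-3/4 + 9/2 - 3/4)/6 = 24 + (1/6)*3 = 24 + 1/2 = 49/2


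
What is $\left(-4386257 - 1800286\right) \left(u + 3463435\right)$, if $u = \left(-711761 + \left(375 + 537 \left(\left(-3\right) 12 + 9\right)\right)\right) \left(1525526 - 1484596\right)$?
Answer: $183783692384610945$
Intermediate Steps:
$u = -29710473050$ ($u = \left(-711761 + \left(375 + 537 \left(-36 + 9\right)\right)\right) 40930 = \left(-711761 + \left(375 + 537 \left(-27\right)\right)\right) 40930 = \left(-711761 + \left(375 - 14499\right)\right) 40930 = \left(-711761 - 14124\right) 40930 = \left(-725885\right) 40930 = -29710473050$)
$\left(-4386257 - 1800286\right) \left(u + 3463435\right) = \left(-4386257 - 1800286\right) \left(-29710473050 + 3463435\right) = \left(-6186543\right) \left(-29707009615\right) = 183783692384610945$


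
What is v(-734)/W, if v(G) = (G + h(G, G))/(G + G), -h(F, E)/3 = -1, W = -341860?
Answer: -731/501850480 ≈ -1.4566e-6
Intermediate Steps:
h(F, E) = 3 (h(F, E) = -3*(-1) = 3)
v(G) = (3 + G)/(2*G) (v(G) = (G + 3)/(G + G) = (3 + G)/((2*G)) = (3 + G)*(1/(2*G)) = (3 + G)/(2*G))
v(-734)/W = ((½)*(3 - 734)/(-734))/(-341860) = ((½)*(-1/734)*(-731))*(-1/341860) = (731/1468)*(-1/341860) = -731/501850480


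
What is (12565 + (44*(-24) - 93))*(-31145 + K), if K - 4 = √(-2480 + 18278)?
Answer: -355505656 + 11416*√15798 ≈ -3.5407e+8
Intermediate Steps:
K = 4 + √15798 (K = 4 + √(-2480 + 18278) = 4 + √15798 ≈ 129.69)
(12565 + (44*(-24) - 93))*(-31145 + K) = (12565 + (44*(-24) - 93))*(-31145 + (4 + √15798)) = (12565 + (-1056 - 93))*(-31141 + √15798) = (12565 - 1149)*(-31141 + √15798) = 11416*(-31141 + √15798) = -355505656 + 11416*√15798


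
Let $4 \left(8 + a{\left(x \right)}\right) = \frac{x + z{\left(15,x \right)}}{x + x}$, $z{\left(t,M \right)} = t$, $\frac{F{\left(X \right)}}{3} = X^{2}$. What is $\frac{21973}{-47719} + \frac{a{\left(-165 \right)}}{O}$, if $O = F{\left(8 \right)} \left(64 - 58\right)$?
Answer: $- \frac{161475131}{345540096} \approx -0.46731$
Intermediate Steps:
$F{\left(X \right)} = 3 X^{2}$
$O = 1152$ ($O = 3 \cdot 8^{2} \left(64 - 58\right) = 3 \cdot 64 \cdot 6 = 192 \cdot 6 = 1152$)
$a{\left(x \right)} = -8 + \frac{15 + x}{8 x}$ ($a{\left(x \right)} = -8 + \frac{\left(x + 15\right) \frac{1}{x + x}}{4} = -8 + \frac{\left(15 + x\right) \frac{1}{2 x}}{4} = -8 + \frac{\frac{1}{2} \frac{1}{x} \left(15 + x\right)}{4} = -8 + \frac{15 + x}{8 x}$)
$\frac{21973}{-47719} + \frac{a{\left(-165 \right)}}{O} = \frac{21973}{-47719} + \frac{\frac{3}{8} \frac{1}{-165} \left(5 - -3465\right)}{1152} = 21973 \left(- \frac{1}{47719}\right) + \frac{3}{8} \left(- \frac{1}{165}\right) \left(5 + 3465\right) \frac{1}{1152} = - \frac{3139}{6817} + \frac{3}{8} \left(- \frac{1}{165}\right) 3470 \cdot \frac{1}{1152} = - \frac{3139}{6817} - \frac{347}{50688} = - \frac{161475131}{345540096}$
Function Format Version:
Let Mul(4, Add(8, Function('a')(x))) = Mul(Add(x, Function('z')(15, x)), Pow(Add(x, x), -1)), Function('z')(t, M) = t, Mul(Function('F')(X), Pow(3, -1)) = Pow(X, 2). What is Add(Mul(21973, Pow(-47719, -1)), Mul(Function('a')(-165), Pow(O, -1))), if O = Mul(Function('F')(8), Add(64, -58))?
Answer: Rational(-161475131, 345540096) ≈ -0.46731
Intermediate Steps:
Function('F')(X) = Mul(3, Pow(X, 2))
O = 1152 (O = Mul(Mul(3, Pow(8, 2)), Add(64, -58)) = Mul(Mul(3, 64), 6) = Mul(192, 6) = 1152)
Function('a')(x) = Add(-8, Mul(Rational(1, 8), Pow(x, -1), Add(15, x))) (Function('a')(x) = Add(-8, Mul(Rational(1, 4), Mul(Add(x, 15), Pow(Add(x, x), -1)))) = Add(-8, Mul(Rational(1, 4), Mul(Add(15, x), Pow(Mul(2, x), -1)))) = Add(-8, Mul(Rational(1, 4), Mul(Add(15, x), Mul(Rational(1, 2), Pow(x, -1))))) = Add(-8, Mul(Rational(1, 4), Mul(Rational(1, 2), Pow(x, -1), Add(15, x)))) = Add(-8, Mul(Rational(1, 8), Pow(x, -1), Add(15, x))))
Add(Mul(21973, Pow(-47719, -1)), Mul(Function('a')(-165), Pow(O, -1))) = Add(Mul(21973, Pow(-47719, -1)), Mul(Mul(Rational(3, 8), Pow(-165, -1), Add(5, Mul(-21, -165))), Pow(1152, -1))) = Add(Mul(21973, Rational(-1, 47719)), Mul(Mul(Rational(3, 8), Rational(-1, 165), Add(5, 3465)), Rational(1, 1152))) = Add(Rational(-3139, 6817), Mul(Mul(Rational(3, 8), Rational(-1, 165), 3470), Rational(1, 1152))) = Add(Rational(-3139, 6817), Mul(Rational(-347, 44), Rational(1, 1152))) = Add(Rational(-3139, 6817), Rational(-347, 50688)) = Rational(-161475131, 345540096)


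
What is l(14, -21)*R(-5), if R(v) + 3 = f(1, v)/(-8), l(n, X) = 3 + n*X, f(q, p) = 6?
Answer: 4365/4 ≈ 1091.3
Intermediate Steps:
l(n, X) = 3 + X*n
R(v) = -15/4 (R(v) = -3 + 6/(-8) = -3 + 6*(-1/8) = -3 - 3/4 = -15/4)
l(14, -21)*R(-5) = (3 - 21*14)*(-15/4) = (3 - 294)*(-15/4) = -291*(-15/4) = 4365/4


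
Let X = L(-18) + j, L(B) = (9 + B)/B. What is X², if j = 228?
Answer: 208849/4 ≈ 52212.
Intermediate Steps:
L(B) = (9 + B)/B
X = 457/2 (X = (9 - 18)/(-18) + 228 = -1/18*(-9) + 228 = ½ + 228 = 457/2 ≈ 228.50)
X² = (457/2)² = 208849/4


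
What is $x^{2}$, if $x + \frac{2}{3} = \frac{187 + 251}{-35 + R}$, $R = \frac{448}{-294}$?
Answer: $\frac{848440384}{5294601} \approx 160.25$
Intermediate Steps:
$R = - \frac{32}{21}$ ($R = 448 \left(- \frac{1}{294}\right) = - \frac{32}{21} \approx -1.5238$)
$x = - \frac{29128}{2301}$ ($x = - \frac{2}{3} + \frac{187 + 251}{-35 - \frac{32}{21}} = - \frac{2}{3} + \frac{438}{- \frac{767}{21}} = - \frac{2}{3} + 438 \left(- \frac{21}{767}\right) = - \frac{2}{3} - \frac{9198}{767} = - \frac{29128}{2301} \approx -12.659$)
$x^{2} = \left(- \frac{29128}{2301}\right)^{2} = \frac{848440384}{5294601}$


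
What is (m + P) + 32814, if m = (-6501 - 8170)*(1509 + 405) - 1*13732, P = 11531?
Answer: -28049681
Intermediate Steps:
m = -28094026 (m = -14671*1914 - 13732 = -28080294 - 13732 = -28094026)
(m + P) + 32814 = (-28094026 + 11531) + 32814 = -28082495 + 32814 = -28049681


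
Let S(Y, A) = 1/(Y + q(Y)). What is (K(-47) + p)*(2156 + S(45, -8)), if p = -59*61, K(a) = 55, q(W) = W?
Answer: -343840652/45 ≈ -7.6409e+6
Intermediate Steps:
S(Y, A) = 1/(2*Y) (S(Y, A) = 1/(Y + Y) = 1/(2*Y))
p = -3599
(K(-47) + p)*(2156 + S(45, -8)) = (55 - 3599)*(2156 + (½)/45) = -3544*(2156 + (½)*(1/45)) = -3544*(2156 + 1/90) = -3544*194041/90 = -343840652/45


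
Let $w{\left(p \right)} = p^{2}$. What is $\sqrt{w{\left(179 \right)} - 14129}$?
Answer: $2 \sqrt{4478} \approx 133.84$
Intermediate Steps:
$\sqrt{w{\left(179 \right)} - 14129} = \sqrt{179^{2} - 14129} = \sqrt{32041 - 14129} = \sqrt{17912} = 2 \sqrt{4478}$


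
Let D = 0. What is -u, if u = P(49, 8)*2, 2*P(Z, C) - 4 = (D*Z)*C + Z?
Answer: -53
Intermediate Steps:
P(Z, C) = 2 + Z/2 (P(Z, C) = 2 + ((0*Z)*C + Z)/2 = 2 + (0*C + Z)/2 = 2 + (0 + Z)/2 = 2 + Z/2)
u = 53 (u = (2 + (½)*49)*2 = (2 + 49/2)*2 = (53/2)*2 = 53)
-u = -1*53 = -53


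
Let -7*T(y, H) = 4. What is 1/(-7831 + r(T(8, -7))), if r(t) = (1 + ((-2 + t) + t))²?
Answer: -49/383494 ≈ -0.00012777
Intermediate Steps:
T(y, H) = -4/7 (T(y, H) = -⅐*4 = -4/7)
r(t) = (-1 + 2*t)² (r(t) = (1 + (-2 + 2*t))² = (-1 + 2*t)²)
1/(-7831 + r(T(8, -7))) = 1/(-7831 + (-1 + 2*(-4/7))²) = 1/(-7831 + (-1 - 8/7)²) = 1/(-7831 + (-15/7)²) = 1/(-7831 + 225/49) = 1/(-383494/49) = -49/383494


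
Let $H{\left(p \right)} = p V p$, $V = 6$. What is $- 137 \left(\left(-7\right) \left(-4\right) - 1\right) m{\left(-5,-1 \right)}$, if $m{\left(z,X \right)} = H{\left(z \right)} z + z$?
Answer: $2792745$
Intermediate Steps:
$H{\left(p \right)} = 6 p^{2}$ ($H{\left(p \right)} = p 6 p = 6 p p = 6 p^{2}$)
$m{\left(z,X \right)} = z + 6 z^{3}$ ($m{\left(z,X \right)} = 6 z^{2} z + z = 6 z^{3} + z = z + 6 z^{3}$)
$- 137 \left(\left(-7\right) \left(-4\right) - 1\right) m{\left(-5,-1 \right)} = - 137 \left(\left(-7\right) \left(-4\right) - 1\right) \left(-5 + 6 \left(-5\right)^{3}\right) = - 137 \left(28 - 1\right) \left(-5 + 6 \left(-125\right)\right) = \left(-137\right) 27 \left(-5 - 750\right) = \left(-3699\right) \left(-755\right) = 2792745$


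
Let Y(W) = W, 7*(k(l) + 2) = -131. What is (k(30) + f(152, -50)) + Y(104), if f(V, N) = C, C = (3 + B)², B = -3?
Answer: 583/7 ≈ 83.286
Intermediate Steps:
k(l) = -145/7 (k(l) = -2 + (⅐)*(-131) = -2 - 131/7 = -145/7)
C = 0 (C = (3 - 3)² = 0² = 0)
f(V, N) = 0
(k(30) + f(152, -50)) + Y(104) = (-145/7 + 0) + 104 = -145/7 + 104 = 583/7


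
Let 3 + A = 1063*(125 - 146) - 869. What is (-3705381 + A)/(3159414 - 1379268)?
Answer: -1864288/890073 ≈ -2.0945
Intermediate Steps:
A = -23195 (A = -3 + (1063*(125 - 146) - 869) = -3 + (1063*(-21) - 869) = -3 + (-22323 - 869) = -3 - 23192 = -23195)
(-3705381 + A)/(3159414 - 1379268) = (-3705381 - 23195)/(3159414 - 1379268) = -3728576/1780146 = -3728576*1/1780146 = -1864288/890073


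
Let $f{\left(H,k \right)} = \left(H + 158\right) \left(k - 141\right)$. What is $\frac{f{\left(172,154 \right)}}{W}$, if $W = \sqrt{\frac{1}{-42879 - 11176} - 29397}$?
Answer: $- \frac{2145 i \sqrt{21474089789995}}{397263709} \approx - 25.021 i$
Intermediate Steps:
$f{\left(H,k \right)} = \left(-141 + k\right) \left(158 + H\right)$ ($f{\left(H,k \right)} = \left(158 + H\right) \left(-141 + k\right) = \left(-141 + k\right) \left(158 + H\right)$)
$W = \frac{2 i \sqrt{21474089789995}}{54055}$ ($W = \sqrt{\frac{1}{-54055} - 29397} = \sqrt{- \frac{1}{54055} - 29397} = \sqrt{- \frac{1589054836}{54055}} = \frac{2 i \sqrt{21474089789995}}{54055} \approx 171.46 i$)
$\frac{f{\left(172,154 \right)}}{W} = \frac{-22278 - 24252 + 158 \cdot 154 + 172 \cdot 154}{\frac{2}{54055} i \sqrt{21474089789995}} = \left(-22278 - 24252 + 24332 + 26488\right) \left(- \frac{i \sqrt{21474089789995}}{794527418}\right) = 4290 \left(- \frac{i \sqrt{21474089789995}}{794527418}\right) = - \frac{2145 i \sqrt{21474089789995}}{397263709}$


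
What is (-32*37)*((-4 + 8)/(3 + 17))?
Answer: -1184/5 ≈ -236.80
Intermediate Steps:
(-32*37)*((-4 + 8)/(3 + 17)) = -4736/20 = -1184*⅕ = -1184/5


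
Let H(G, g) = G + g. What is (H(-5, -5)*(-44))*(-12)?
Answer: -5280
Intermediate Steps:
(H(-5, -5)*(-44))*(-12) = ((-5 - 5)*(-44))*(-12) = -10*(-44)*(-12) = 440*(-12) = -5280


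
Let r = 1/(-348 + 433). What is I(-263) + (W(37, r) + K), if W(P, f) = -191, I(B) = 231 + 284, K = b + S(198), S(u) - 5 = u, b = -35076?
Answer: -34549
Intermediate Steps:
S(u) = 5 + u
K = -34873 (K = -35076 + (5 + 198) = -35076 + 203 = -34873)
r = 1/85 ≈ 0.011765
I(B) = 515
I(-263) + (W(37, r) + K) = 515 + (-191 - 34873) = 515 - 35064 = -34549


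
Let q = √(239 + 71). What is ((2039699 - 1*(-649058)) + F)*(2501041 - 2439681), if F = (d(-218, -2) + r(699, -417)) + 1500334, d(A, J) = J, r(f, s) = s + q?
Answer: 257016913920 + 61360*√310 ≈ 2.5702e+11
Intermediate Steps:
q = √310 ≈ 17.607
r(f, s) = s + √310
F = 1499915 + √310 (F = (-2 + (-417 + √310)) + 1500334 = (-419 + √310) + 1500334 = 1499915 + √310 ≈ 1.4999e+6)
((2039699 - 1*(-649058)) + F)*(2501041 - 2439681) = ((2039699 - 1*(-649058)) + (1499915 + √310))*(2501041 - 2439681) = ((2039699 + 649058) + (1499915 + √310))*61360 = (2688757 + (1499915 + √310))*61360 = (4188672 + √310)*61360 = 257016913920 + 61360*√310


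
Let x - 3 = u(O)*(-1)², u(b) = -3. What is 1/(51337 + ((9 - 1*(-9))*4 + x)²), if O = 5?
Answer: 1/56521 ≈ 1.7693e-5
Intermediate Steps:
x = 0 (x = 3 - 3*(-1)² = 3 - 3*1 = 3 - 3 = 0)
1/(51337 + ((9 - 1*(-9))*4 + x)²) = 1/(51337 + ((9 - 1*(-9))*4 + 0)²) = 1/(51337 + ((9 + 9)*4 + 0)²) = 1/(51337 + (18*4 + 0)²) = 1/(51337 + (72 + 0)²) = 1/(51337 + 72²) = 1/(51337 + 5184) = 1/56521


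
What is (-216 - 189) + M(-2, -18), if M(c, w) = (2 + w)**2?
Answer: -149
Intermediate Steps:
(-216 - 189) + M(-2, -18) = (-216 - 189) + (2 - 18)**2 = -405 + (-16)**2 = -405 + 256 = -149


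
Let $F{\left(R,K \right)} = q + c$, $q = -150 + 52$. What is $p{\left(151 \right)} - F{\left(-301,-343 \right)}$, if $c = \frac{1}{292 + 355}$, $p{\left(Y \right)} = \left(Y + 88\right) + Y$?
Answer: $\frac{315735}{647} \approx 488.0$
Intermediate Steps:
$p{\left(Y \right)} = 88 + 2 Y$ ($p{\left(Y \right)} = \left(88 + Y\right) + Y = 88 + 2 Y$)
$c = \frac{1}{647} \approx 0.0015456$
$q = -98$
$F{\left(R,K \right)} = - \frac{63405}{647}$ ($F{\left(R,K \right)} = -98 + \frac{1}{647} = - \frac{63405}{647}$)
$p{\left(151 \right)} - F{\left(-301,-343 \right)} = \left(88 + 2 \cdot 151\right) - - \frac{63405}{647} = \left(88 + 302\right) + \frac{63405}{647} = 390 + \frac{63405}{647} = \frac{315735}{647}$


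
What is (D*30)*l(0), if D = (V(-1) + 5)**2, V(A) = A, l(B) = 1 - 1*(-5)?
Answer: 2880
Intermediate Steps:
l(B) = 6 (l(B) = 1 + 5 = 6)
D = 16 (D = (-1 + 5)**2 = 4**2 = 16)
(D*30)*l(0) = (16*30)*6 = 480*6 = 2880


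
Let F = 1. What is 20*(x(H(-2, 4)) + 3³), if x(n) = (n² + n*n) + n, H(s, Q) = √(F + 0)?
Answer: 600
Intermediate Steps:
H(s, Q) = 1 (H(s, Q) = √(1 + 0) = √1 = 1)
x(n) = n + 2*n² (x(n) = (n² + n²) + n = 2*n² + n = n + 2*n²)
20*(x(H(-2, 4)) + 3³) = 20*(1*(1 + 2*1) + 3³) = 20*(1*(1 + 2) + 27) = 20*(1*3 + 27) = 20*(3 + 27) = 20*30 = 600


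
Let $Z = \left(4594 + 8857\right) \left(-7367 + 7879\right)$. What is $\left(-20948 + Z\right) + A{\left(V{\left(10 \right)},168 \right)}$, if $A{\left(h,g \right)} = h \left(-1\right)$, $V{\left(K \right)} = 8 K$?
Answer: $6865884$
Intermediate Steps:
$A{\left(h,g \right)} = - h$
$Z = 6886912$ ($Z = 13451 \cdot 512 = 6886912$)
$\left(-20948 + Z\right) + A{\left(V{\left(10 \right)},168 \right)} = \left(-20948 + 6886912\right) - 8 \cdot 10 = 6865964 - 80 = 6865884$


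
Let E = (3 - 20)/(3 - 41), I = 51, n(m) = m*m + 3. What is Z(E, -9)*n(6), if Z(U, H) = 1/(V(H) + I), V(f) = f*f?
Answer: 13/44 ≈ 0.29545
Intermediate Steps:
n(m) = 3 + m**2 (n(m) = m**2 + 3 = 3 + m**2)
V(f) = f**2
E = 17/38 (E = -17/(-38) = -17*(-1/38) = 17/38 ≈ 0.44737)
Z(U, H) = 1/(51 + H**2) (Z(U, H) = 1/(H**2 + 51) = 1/(51 + H**2))
Z(E, -9)*n(6) = (3 + 6**2)/(51 + (-9)**2) = (3 + 36)/(51 + 81) = 39/132 = (1/132)*39 = 13/44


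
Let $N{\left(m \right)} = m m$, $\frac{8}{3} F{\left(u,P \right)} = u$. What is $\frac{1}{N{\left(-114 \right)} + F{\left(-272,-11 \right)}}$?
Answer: $\frac{1}{12894} \approx 7.7555 \cdot 10^{-5}$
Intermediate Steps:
$F{\left(u,P \right)} = \frac{3 u}{8}$
$N{\left(m \right)} = m^{2}$
$\frac{1}{N{\left(-114 \right)} + F{\left(-272,-11 \right)}} = \frac{1}{\left(-114\right)^{2} + \frac{3}{8} \left(-272\right)} = \frac{1}{12996 - 102} = \frac{1}{12894}$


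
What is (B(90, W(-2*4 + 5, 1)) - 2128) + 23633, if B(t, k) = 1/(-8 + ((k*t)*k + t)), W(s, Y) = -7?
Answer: 96600461/4492 ≈ 21505.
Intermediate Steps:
B(t, k) = 1/(-8 + t + t*k**2) (B(t, k) = 1/(-8 + (t*k**2 + t)) = 1/(-8 + (t + t*k**2)) = 1/(-8 + t + t*k**2))
(B(90, W(-2*4 + 5, 1)) - 2128) + 23633 = (1/(-8 + 90 + 90*(-7)**2) - 2128) + 23633 = (1/(-8 + 90 + 90*49) - 2128) + 23633 = (1/(-8 + 90 + 4410) - 2128) + 23633 = (1/4492 - 2128) + 23633 = -9558975/4492 + 23633 = 96600461/4492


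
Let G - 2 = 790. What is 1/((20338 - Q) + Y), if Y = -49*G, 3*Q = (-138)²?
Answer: -1/24818 ≈ -4.0293e-5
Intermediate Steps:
G = 792 (G = 2 + 790 = 792)
Q = 6348 (Q = (⅓)*(-138)² = (⅓)*19044 = 6348)
Y = -38808 (Y = -49*792 = -38808)
1/((20338 - Q) + Y) = 1/((20338 - 1*6348) - 38808) = 1/((20338 - 6348) - 38808) = 1/(13990 - 38808) = 1/(-24818) = -1/24818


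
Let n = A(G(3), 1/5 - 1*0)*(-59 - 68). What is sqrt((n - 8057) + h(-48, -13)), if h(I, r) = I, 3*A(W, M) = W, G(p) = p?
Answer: 14*I*sqrt(42) ≈ 90.73*I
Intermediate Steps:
A(W, M) = W/3
n = -127 (n = ((1/3)*3)*(-59 - 68) = 1*(-127) = -127)
sqrt((n - 8057) + h(-48, -13)) = sqrt((-127 - 8057) - 48) = sqrt(-8184 - 48) = sqrt(-8232) = 14*I*sqrt(42)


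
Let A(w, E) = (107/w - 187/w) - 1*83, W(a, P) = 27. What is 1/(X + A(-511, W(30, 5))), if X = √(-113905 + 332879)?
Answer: 21632163/55386626965 + 261121*√218974/55386626965 ≈ 0.0025967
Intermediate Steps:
X = √218974 ≈ 467.95
A(w, E) = -83 - 80/w (A(w, E) = -80/w - 83 = -83 - 80/w)
1/(X + A(-511, W(30, 5))) = 1/(√218974 + (-83 - 80/(-511))) = 1/(√218974 + (-83 - 80*(-1/511))) = 1/(√218974 + (-83 + 80/511)) = 1/(√218974 - 42333/511) = 1/(-42333/511 + √218974)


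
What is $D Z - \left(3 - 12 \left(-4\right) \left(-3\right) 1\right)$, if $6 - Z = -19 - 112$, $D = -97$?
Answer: $-13148$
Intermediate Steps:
$Z = 137$ ($Z = 6 - \left(-19 - 112\right) = 6 - -131 = 6 + 131 = 137$)
$D Z - \left(3 - 12 \left(-4\right) \left(-3\right) 1\right) = \left(-97\right) 137 - \left(3 - 12 \left(-4\right) \left(-3\right) 1\right) = -13289 - \left(3 - 12 \cdot 12 \cdot 1\right) = -13289 + \left(12 \cdot 12 - 3\right) = -13289 + \left(144 - 3\right) = -13289 + 141 = -13148$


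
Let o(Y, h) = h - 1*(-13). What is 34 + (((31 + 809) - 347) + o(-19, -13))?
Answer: 527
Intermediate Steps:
o(Y, h) = 13 + h (o(Y, h) = h + 13 = 13 + h)
34 + (((31 + 809) - 347) + o(-19, -13)) = 34 + (((31 + 809) - 347) + (13 - 13)) = 34 + ((840 - 347) + 0) = 34 + (493 + 0) = 34 + 493 = 527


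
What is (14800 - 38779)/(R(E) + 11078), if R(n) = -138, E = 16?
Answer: -23979/10940 ≈ -2.1919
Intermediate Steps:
(14800 - 38779)/(R(E) + 11078) = (14800 - 38779)/(-138 + 11078) = -23979/10940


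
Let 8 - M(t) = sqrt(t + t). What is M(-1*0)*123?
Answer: 984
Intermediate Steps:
M(t) = 8 - sqrt(2)*sqrt(t) (M(t) = 8 - sqrt(t + t) = 8 - sqrt(2*t) = 8 - sqrt(2)*sqrt(t))
M(-1*0)*123 = (8 - sqrt(2)*sqrt(-1*0))*123 = (8 - sqrt(2)*sqrt(0))*123 = (8 - 1*sqrt(2)*0)*123 = (8 + 0)*123 = 8*123 = 984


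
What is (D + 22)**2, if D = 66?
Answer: 7744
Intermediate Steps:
(D + 22)**2 = (66 + 22)**2 = 88**2 = 7744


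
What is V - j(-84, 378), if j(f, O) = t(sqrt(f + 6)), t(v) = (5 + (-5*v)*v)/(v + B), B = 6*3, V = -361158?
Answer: (-361158*sqrt(78) + 6501239*I)/(sqrt(78) - 18*I) ≈ -3.6118e+5 + 8.678*I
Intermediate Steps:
B = 18
t(v) = (5 - 5*v**2)/(18 + v) (t(v) = (5 + (-5*v)*v)/(v + 18) = (5 - 5*v**2)/(18 + v))
j(f, O) = 5*(-5 - f)/(18 + sqrt(6 + f)) (j(f, O) = 5*(1 - (sqrt(f + 6))**2)/(18 + sqrt(f + 6)) = 5*(1 - (sqrt(6 + f))**2)/(18 + sqrt(6 + f)) = 5*(1 - (6 + f))/(18 + sqrt(6 + f)) = 5*(1 + (-6 - f))/(18 + sqrt(6 + f)) = 5*(-5 - f)/(18 + sqrt(6 + f)))
V - j(-84, 378) = -361158 - 5*(-5 - 1*(-84))/(18 + sqrt(6 - 84)) = -361158 - 5*(-5 + 84)/(18 + sqrt(-78)) = -361158 - 5*79/(18 + I*sqrt(78)) = -361158 - 395/(18 + I*sqrt(78))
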